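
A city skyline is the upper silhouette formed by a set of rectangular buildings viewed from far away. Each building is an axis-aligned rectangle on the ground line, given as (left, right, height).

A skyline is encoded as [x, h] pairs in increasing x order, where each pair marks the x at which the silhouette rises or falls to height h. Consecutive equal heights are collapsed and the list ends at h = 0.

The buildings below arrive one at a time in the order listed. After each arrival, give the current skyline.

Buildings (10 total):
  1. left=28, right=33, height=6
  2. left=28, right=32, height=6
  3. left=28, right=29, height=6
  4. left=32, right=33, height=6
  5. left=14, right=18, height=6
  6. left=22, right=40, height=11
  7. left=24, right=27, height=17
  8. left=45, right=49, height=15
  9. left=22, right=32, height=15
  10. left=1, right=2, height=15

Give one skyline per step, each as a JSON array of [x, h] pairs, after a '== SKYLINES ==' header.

== SKYLINES ==
[[28,6],[33,0]]
[[28,6],[33,0]]
[[28,6],[33,0]]
[[28,6],[33,0]]
[[14,6],[18,0],[28,6],[33,0]]
[[14,6],[18,0],[22,11],[40,0]]
[[14,6],[18,0],[22,11],[24,17],[27,11],[40,0]]
[[14,6],[18,0],[22,11],[24,17],[27,11],[40,0],[45,15],[49,0]]
[[14,6],[18,0],[22,15],[24,17],[27,15],[32,11],[40,0],[45,15],[49,0]]
[[1,15],[2,0],[14,6],[18,0],[22,15],[24,17],[27,15],[32,11],[40,0],[45,15],[49,0]]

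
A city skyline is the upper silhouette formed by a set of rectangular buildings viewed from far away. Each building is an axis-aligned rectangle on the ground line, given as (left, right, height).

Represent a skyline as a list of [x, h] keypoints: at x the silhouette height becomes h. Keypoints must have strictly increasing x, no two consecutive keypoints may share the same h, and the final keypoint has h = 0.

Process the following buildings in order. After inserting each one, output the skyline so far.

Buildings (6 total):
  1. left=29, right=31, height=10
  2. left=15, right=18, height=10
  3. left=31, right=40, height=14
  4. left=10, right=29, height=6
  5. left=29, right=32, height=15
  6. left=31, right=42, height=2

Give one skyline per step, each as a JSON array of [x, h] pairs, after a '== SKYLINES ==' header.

== SKYLINES ==
[[29,10],[31,0]]
[[15,10],[18,0],[29,10],[31,0]]
[[15,10],[18,0],[29,10],[31,14],[40,0]]
[[10,6],[15,10],[18,6],[29,10],[31,14],[40,0]]
[[10,6],[15,10],[18,6],[29,15],[32,14],[40,0]]
[[10,6],[15,10],[18,6],[29,15],[32,14],[40,2],[42,0]]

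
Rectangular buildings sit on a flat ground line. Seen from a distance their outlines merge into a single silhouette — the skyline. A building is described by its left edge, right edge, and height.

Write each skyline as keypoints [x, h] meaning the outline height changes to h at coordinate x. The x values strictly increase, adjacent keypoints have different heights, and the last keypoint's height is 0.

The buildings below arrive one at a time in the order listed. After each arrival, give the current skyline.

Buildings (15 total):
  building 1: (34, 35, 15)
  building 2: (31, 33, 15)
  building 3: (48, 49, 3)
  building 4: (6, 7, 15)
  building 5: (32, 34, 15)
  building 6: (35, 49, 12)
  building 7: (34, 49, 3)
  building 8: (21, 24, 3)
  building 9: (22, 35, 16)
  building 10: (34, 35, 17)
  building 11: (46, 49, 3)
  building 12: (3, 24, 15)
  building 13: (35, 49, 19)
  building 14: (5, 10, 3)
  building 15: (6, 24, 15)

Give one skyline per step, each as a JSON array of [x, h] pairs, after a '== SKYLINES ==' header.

== SKYLINES ==
[[34,15],[35,0]]
[[31,15],[33,0],[34,15],[35,0]]
[[31,15],[33,0],[34,15],[35,0],[48,3],[49,0]]
[[6,15],[7,0],[31,15],[33,0],[34,15],[35,0],[48,3],[49,0]]
[[6,15],[7,0],[31,15],[35,0],[48,3],[49,0]]
[[6,15],[7,0],[31,15],[35,12],[49,0]]
[[6,15],[7,0],[31,15],[35,12],[49,0]]
[[6,15],[7,0],[21,3],[24,0],[31,15],[35,12],[49,0]]
[[6,15],[7,0],[21,3],[22,16],[35,12],[49,0]]
[[6,15],[7,0],[21,3],[22,16],[34,17],[35,12],[49,0]]
[[6,15],[7,0],[21,3],[22,16],[34,17],[35,12],[49,0]]
[[3,15],[22,16],[34,17],[35,12],[49,0]]
[[3,15],[22,16],[34,17],[35,19],[49,0]]
[[3,15],[22,16],[34,17],[35,19],[49,0]]
[[3,15],[22,16],[34,17],[35,19],[49,0]]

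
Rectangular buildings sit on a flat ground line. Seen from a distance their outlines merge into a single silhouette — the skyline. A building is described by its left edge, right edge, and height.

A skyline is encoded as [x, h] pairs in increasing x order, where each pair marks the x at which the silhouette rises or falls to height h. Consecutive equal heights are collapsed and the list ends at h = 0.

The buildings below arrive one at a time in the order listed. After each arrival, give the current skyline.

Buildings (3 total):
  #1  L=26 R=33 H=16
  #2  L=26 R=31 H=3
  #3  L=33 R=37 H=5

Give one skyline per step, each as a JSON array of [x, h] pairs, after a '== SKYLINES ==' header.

== SKYLINES ==
[[26,16],[33,0]]
[[26,16],[33,0]]
[[26,16],[33,5],[37,0]]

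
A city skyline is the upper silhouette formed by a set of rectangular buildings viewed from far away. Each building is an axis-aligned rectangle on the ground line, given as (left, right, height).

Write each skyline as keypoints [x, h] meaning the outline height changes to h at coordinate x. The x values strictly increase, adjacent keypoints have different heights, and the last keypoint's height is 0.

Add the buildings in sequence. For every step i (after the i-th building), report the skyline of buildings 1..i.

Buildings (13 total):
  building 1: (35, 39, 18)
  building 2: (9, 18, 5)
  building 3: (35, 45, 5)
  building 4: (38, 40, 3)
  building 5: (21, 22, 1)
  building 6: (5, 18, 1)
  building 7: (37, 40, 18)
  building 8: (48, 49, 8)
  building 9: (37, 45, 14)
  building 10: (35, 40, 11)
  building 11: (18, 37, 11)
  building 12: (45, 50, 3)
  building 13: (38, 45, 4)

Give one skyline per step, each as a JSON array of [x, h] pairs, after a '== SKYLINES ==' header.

== SKYLINES ==
[[35,18],[39,0]]
[[9,5],[18,0],[35,18],[39,0]]
[[9,5],[18,0],[35,18],[39,5],[45,0]]
[[9,5],[18,0],[35,18],[39,5],[45,0]]
[[9,5],[18,0],[21,1],[22,0],[35,18],[39,5],[45,0]]
[[5,1],[9,5],[18,0],[21,1],[22,0],[35,18],[39,5],[45,0]]
[[5,1],[9,5],[18,0],[21,1],[22,0],[35,18],[40,5],[45,0]]
[[5,1],[9,5],[18,0],[21,1],[22,0],[35,18],[40,5],[45,0],[48,8],[49,0]]
[[5,1],[9,5],[18,0],[21,1],[22,0],[35,18],[40,14],[45,0],[48,8],[49,0]]
[[5,1],[9,5],[18,0],[21,1],[22,0],[35,18],[40,14],[45,0],[48,8],[49,0]]
[[5,1],[9,5],[18,11],[35,18],[40,14],[45,0],[48,8],[49,0]]
[[5,1],[9,5],[18,11],[35,18],[40,14],[45,3],[48,8],[49,3],[50,0]]
[[5,1],[9,5],[18,11],[35,18],[40,14],[45,3],[48,8],[49,3],[50,0]]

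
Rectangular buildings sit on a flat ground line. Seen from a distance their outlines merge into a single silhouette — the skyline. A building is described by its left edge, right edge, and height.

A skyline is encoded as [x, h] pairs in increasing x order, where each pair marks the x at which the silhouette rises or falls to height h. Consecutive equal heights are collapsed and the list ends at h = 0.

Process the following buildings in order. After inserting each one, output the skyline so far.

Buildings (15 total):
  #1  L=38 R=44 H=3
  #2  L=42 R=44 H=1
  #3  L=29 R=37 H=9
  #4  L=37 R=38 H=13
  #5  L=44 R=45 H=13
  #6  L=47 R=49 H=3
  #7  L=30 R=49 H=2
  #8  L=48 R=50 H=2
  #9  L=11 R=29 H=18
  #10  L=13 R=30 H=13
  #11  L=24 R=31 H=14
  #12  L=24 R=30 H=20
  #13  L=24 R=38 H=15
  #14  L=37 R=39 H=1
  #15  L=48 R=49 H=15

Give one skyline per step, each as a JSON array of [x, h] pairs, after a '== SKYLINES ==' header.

== SKYLINES ==
[[38,3],[44,0]]
[[38,3],[44,0]]
[[29,9],[37,0],[38,3],[44,0]]
[[29,9],[37,13],[38,3],[44,0]]
[[29,9],[37,13],[38,3],[44,13],[45,0]]
[[29,9],[37,13],[38,3],[44,13],[45,0],[47,3],[49,0]]
[[29,9],[37,13],[38,3],[44,13],[45,2],[47,3],[49,0]]
[[29,9],[37,13],[38,3],[44,13],[45,2],[47,3],[49,2],[50,0]]
[[11,18],[29,9],[37,13],[38,3],[44,13],[45,2],[47,3],[49,2],[50,0]]
[[11,18],[29,13],[30,9],[37,13],[38,3],[44,13],[45,2],[47,3],[49,2],[50,0]]
[[11,18],[29,14],[31,9],[37,13],[38,3],[44,13],[45,2],[47,3],[49,2],[50,0]]
[[11,18],[24,20],[30,14],[31,9],[37,13],[38,3],[44,13],[45,2],[47,3],[49,2],[50,0]]
[[11,18],[24,20],[30,15],[38,3],[44,13],[45,2],[47,3],[49,2],[50,0]]
[[11,18],[24,20],[30,15],[38,3],[44,13],[45,2],[47,3],[49,2],[50,0]]
[[11,18],[24,20],[30,15],[38,3],[44,13],[45,2],[47,3],[48,15],[49,2],[50,0]]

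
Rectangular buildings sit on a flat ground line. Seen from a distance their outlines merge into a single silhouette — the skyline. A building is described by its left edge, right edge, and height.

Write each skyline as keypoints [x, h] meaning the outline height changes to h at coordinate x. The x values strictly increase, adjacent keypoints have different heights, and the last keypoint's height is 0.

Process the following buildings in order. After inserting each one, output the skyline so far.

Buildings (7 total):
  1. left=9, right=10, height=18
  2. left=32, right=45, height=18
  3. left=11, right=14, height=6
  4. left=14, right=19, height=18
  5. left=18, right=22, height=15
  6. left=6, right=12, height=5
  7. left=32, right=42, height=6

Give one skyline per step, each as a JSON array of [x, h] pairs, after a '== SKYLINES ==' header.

== SKYLINES ==
[[9,18],[10,0]]
[[9,18],[10,0],[32,18],[45,0]]
[[9,18],[10,0],[11,6],[14,0],[32,18],[45,0]]
[[9,18],[10,0],[11,6],[14,18],[19,0],[32,18],[45,0]]
[[9,18],[10,0],[11,6],[14,18],[19,15],[22,0],[32,18],[45,0]]
[[6,5],[9,18],[10,5],[11,6],[14,18],[19,15],[22,0],[32,18],[45,0]]
[[6,5],[9,18],[10,5],[11,6],[14,18],[19,15],[22,0],[32,18],[45,0]]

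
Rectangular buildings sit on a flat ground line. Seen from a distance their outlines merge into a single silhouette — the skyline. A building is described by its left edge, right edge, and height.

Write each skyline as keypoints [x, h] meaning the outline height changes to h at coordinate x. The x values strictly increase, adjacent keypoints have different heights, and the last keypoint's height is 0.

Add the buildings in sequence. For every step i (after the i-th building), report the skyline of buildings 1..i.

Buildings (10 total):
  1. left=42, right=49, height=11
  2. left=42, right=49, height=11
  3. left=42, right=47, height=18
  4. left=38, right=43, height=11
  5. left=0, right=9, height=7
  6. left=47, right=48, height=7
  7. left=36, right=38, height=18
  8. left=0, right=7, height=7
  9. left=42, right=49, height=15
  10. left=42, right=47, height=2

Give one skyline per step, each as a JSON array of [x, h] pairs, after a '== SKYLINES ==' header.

== SKYLINES ==
[[42,11],[49,0]]
[[42,11],[49,0]]
[[42,18],[47,11],[49,0]]
[[38,11],[42,18],[47,11],[49,0]]
[[0,7],[9,0],[38,11],[42,18],[47,11],[49,0]]
[[0,7],[9,0],[38,11],[42,18],[47,11],[49,0]]
[[0,7],[9,0],[36,18],[38,11],[42,18],[47,11],[49,0]]
[[0,7],[9,0],[36,18],[38,11],[42,18],[47,11],[49,0]]
[[0,7],[9,0],[36,18],[38,11],[42,18],[47,15],[49,0]]
[[0,7],[9,0],[36,18],[38,11],[42,18],[47,15],[49,0]]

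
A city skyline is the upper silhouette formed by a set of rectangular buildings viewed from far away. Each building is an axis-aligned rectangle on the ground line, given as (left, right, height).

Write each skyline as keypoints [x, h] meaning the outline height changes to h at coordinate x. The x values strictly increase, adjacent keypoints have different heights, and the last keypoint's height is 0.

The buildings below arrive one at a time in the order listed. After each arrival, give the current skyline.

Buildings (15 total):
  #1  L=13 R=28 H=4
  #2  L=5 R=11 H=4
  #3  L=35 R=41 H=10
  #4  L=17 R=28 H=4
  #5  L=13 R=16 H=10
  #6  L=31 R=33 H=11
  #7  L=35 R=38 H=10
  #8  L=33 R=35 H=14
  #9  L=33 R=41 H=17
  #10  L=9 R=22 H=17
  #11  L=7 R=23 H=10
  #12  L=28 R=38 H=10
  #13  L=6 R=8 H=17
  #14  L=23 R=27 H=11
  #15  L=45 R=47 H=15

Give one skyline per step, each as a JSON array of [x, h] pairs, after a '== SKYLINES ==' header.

== SKYLINES ==
[[13,4],[28,0]]
[[5,4],[11,0],[13,4],[28,0]]
[[5,4],[11,0],[13,4],[28,0],[35,10],[41,0]]
[[5,4],[11,0],[13,4],[28,0],[35,10],[41,0]]
[[5,4],[11,0],[13,10],[16,4],[28,0],[35,10],[41,0]]
[[5,4],[11,0],[13,10],[16,4],[28,0],[31,11],[33,0],[35,10],[41,0]]
[[5,4],[11,0],[13,10],[16,4],[28,0],[31,11],[33,0],[35,10],[41,0]]
[[5,4],[11,0],[13,10],[16,4],[28,0],[31,11],[33,14],[35,10],[41,0]]
[[5,4],[11,0],[13,10],[16,4],[28,0],[31,11],[33,17],[41,0]]
[[5,4],[9,17],[22,4],[28,0],[31,11],[33,17],[41,0]]
[[5,4],[7,10],[9,17],[22,10],[23,4],[28,0],[31,11],[33,17],[41,0]]
[[5,4],[7,10],[9,17],[22,10],[23,4],[28,10],[31,11],[33,17],[41,0]]
[[5,4],[6,17],[8,10],[9,17],[22,10],[23,4],[28,10],[31,11],[33,17],[41,0]]
[[5,4],[6,17],[8,10],[9,17],[22,10],[23,11],[27,4],[28,10],[31,11],[33,17],[41,0]]
[[5,4],[6,17],[8,10],[9,17],[22,10],[23,11],[27,4],[28,10],[31,11],[33,17],[41,0],[45,15],[47,0]]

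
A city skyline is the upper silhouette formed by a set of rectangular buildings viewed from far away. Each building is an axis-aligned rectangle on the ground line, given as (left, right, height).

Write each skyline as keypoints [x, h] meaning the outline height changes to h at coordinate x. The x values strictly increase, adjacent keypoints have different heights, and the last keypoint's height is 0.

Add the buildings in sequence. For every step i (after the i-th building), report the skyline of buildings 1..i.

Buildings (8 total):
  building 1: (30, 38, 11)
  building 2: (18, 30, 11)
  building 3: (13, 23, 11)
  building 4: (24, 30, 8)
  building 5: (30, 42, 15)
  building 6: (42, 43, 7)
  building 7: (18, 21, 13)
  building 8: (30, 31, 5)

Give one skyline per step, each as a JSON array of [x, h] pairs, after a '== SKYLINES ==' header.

== SKYLINES ==
[[30,11],[38,0]]
[[18,11],[38,0]]
[[13,11],[38,0]]
[[13,11],[38,0]]
[[13,11],[30,15],[42,0]]
[[13,11],[30,15],[42,7],[43,0]]
[[13,11],[18,13],[21,11],[30,15],[42,7],[43,0]]
[[13,11],[18,13],[21,11],[30,15],[42,7],[43,0]]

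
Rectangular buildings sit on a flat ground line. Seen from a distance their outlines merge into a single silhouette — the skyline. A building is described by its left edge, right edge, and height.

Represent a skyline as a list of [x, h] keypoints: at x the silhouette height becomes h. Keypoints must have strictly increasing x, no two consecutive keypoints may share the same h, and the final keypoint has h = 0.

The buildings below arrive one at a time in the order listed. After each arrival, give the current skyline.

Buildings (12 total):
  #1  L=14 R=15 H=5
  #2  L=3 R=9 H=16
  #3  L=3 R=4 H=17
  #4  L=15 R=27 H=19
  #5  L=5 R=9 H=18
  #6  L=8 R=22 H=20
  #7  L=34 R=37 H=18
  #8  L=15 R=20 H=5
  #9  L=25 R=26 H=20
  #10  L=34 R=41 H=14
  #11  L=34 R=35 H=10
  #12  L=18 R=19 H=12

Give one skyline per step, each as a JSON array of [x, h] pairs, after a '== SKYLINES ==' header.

== SKYLINES ==
[[14,5],[15,0]]
[[3,16],[9,0],[14,5],[15,0]]
[[3,17],[4,16],[9,0],[14,5],[15,0]]
[[3,17],[4,16],[9,0],[14,5],[15,19],[27,0]]
[[3,17],[4,16],[5,18],[9,0],[14,5],[15,19],[27,0]]
[[3,17],[4,16],[5,18],[8,20],[22,19],[27,0]]
[[3,17],[4,16],[5,18],[8,20],[22,19],[27,0],[34,18],[37,0]]
[[3,17],[4,16],[5,18],[8,20],[22,19],[27,0],[34,18],[37,0]]
[[3,17],[4,16],[5,18],[8,20],[22,19],[25,20],[26,19],[27,0],[34,18],[37,0]]
[[3,17],[4,16],[5,18],[8,20],[22,19],[25,20],[26,19],[27,0],[34,18],[37,14],[41,0]]
[[3,17],[4,16],[5,18],[8,20],[22,19],[25,20],[26,19],[27,0],[34,18],[37,14],[41,0]]
[[3,17],[4,16],[5,18],[8,20],[22,19],[25,20],[26,19],[27,0],[34,18],[37,14],[41,0]]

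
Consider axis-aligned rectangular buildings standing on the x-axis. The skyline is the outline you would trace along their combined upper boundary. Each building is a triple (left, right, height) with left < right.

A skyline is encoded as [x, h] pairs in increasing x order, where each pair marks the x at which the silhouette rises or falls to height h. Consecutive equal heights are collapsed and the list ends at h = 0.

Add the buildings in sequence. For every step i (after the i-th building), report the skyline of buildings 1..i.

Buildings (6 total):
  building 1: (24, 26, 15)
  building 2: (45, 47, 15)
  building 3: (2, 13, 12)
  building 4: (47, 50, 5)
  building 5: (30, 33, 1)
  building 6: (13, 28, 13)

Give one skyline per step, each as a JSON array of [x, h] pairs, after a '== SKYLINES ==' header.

== SKYLINES ==
[[24,15],[26,0]]
[[24,15],[26,0],[45,15],[47,0]]
[[2,12],[13,0],[24,15],[26,0],[45,15],[47,0]]
[[2,12],[13,0],[24,15],[26,0],[45,15],[47,5],[50,0]]
[[2,12],[13,0],[24,15],[26,0],[30,1],[33,0],[45,15],[47,5],[50,0]]
[[2,12],[13,13],[24,15],[26,13],[28,0],[30,1],[33,0],[45,15],[47,5],[50,0]]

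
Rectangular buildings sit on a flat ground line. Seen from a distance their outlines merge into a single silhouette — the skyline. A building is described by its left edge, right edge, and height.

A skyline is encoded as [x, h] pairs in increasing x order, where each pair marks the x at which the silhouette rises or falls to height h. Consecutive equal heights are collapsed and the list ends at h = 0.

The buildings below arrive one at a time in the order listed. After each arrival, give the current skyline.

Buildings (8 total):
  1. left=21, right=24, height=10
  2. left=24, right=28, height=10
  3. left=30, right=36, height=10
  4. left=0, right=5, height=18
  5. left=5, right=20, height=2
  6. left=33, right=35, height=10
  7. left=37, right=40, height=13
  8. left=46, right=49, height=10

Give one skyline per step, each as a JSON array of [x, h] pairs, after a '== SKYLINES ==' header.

== SKYLINES ==
[[21,10],[24,0]]
[[21,10],[28,0]]
[[21,10],[28,0],[30,10],[36,0]]
[[0,18],[5,0],[21,10],[28,0],[30,10],[36,0]]
[[0,18],[5,2],[20,0],[21,10],[28,0],[30,10],[36,0]]
[[0,18],[5,2],[20,0],[21,10],[28,0],[30,10],[36,0]]
[[0,18],[5,2],[20,0],[21,10],[28,0],[30,10],[36,0],[37,13],[40,0]]
[[0,18],[5,2],[20,0],[21,10],[28,0],[30,10],[36,0],[37,13],[40,0],[46,10],[49,0]]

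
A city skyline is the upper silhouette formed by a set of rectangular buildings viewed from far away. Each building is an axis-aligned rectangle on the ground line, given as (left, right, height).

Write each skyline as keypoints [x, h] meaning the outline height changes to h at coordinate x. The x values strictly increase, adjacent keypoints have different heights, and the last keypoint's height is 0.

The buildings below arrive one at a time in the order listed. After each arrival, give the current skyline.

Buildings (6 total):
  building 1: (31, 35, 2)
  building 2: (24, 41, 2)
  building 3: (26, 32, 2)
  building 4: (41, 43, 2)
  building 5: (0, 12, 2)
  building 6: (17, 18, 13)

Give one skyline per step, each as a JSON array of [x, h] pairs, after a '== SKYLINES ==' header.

== SKYLINES ==
[[31,2],[35,0]]
[[24,2],[41,0]]
[[24,2],[41,0]]
[[24,2],[43,0]]
[[0,2],[12,0],[24,2],[43,0]]
[[0,2],[12,0],[17,13],[18,0],[24,2],[43,0]]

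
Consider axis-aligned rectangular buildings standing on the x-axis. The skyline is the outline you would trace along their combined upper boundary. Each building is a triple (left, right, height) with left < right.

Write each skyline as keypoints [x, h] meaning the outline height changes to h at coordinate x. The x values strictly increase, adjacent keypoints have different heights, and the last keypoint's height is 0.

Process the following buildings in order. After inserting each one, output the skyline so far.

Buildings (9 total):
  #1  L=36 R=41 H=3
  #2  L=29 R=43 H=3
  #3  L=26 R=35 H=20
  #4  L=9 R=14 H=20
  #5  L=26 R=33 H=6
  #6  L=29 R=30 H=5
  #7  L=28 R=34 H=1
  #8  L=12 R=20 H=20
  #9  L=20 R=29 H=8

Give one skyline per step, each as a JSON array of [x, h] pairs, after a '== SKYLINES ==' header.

== SKYLINES ==
[[36,3],[41,0]]
[[29,3],[43,0]]
[[26,20],[35,3],[43,0]]
[[9,20],[14,0],[26,20],[35,3],[43,0]]
[[9,20],[14,0],[26,20],[35,3],[43,0]]
[[9,20],[14,0],[26,20],[35,3],[43,0]]
[[9,20],[14,0],[26,20],[35,3],[43,0]]
[[9,20],[20,0],[26,20],[35,3],[43,0]]
[[9,20],[20,8],[26,20],[35,3],[43,0]]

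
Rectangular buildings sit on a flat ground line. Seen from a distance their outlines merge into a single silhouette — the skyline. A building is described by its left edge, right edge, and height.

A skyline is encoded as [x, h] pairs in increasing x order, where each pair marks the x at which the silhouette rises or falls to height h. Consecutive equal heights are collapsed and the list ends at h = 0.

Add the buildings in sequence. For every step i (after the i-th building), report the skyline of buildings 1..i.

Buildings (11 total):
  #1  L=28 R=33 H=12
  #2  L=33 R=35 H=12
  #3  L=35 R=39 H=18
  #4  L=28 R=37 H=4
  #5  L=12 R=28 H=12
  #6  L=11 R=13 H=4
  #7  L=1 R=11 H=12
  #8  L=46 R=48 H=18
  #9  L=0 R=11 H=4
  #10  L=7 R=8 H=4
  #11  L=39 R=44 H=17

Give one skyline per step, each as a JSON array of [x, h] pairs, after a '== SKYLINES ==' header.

== SKYLINES ==
[[28,12],[33,0]]
[[28,12],[35,0]]
[[28,12],[35,18],[39,0]]
[[28,12],[35,18],[39,0]]
[[12,12],[35,18],[39,0]]
[[11,4],[12,12],[35,18],[39,0]]
[[1,12],[11,4],[12,12],[35,18],[39,0]]
[[1,12],[11,4],[12,12],[35,18],[39,0],[46,18],[48,0]]
[[0,4],[1,12],[11,4],[12,12],[35,18],[39,0],[46,18],[48,0]]
[[0,4],[1,12],[11,4],[12,12],[35,18],[39,0],[46,18],[48,0]]
[[0,4],[1,12],[11,4],[12,12],[35,18],[39,17],[44,0],[46,18],[48,0]]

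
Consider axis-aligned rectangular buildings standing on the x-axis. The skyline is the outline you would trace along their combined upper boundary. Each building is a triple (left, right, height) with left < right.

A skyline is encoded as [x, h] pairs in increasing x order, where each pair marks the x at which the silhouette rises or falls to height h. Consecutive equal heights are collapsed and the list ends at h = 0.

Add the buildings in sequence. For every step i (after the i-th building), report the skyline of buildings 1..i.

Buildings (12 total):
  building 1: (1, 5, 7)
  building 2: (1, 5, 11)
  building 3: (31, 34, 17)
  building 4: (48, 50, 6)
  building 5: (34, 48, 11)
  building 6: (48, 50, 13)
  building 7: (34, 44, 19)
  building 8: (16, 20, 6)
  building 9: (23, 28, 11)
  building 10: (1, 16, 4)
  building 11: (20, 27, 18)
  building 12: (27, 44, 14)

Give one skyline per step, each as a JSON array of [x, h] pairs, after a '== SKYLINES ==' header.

== SKYLINES ==
[[1,7],[5,0]]
[[1,11],[5,0]]
[[1,11],[5,0],[31,17],[34,0]]
[[1,11],[5,0],[31,17],[34,0],[48,6],[50,0]]
[[1,11],[5,0],[31,17],[34,11],[48,6],[50,0]]
[[1,11],[5,0],[31,17],[34,11],[48,13],[50,0]]
[[1,11],[5,0],[31,17],[34,19],[44,11],[48,13],[50,0]]
[[1,11],[5,0],[16,6],[20,0],[31,17],[34,19],[44,11],[48,13],[50,0]]
[[1,11],[5,0],[16,6],[20,0],[23,11],[28,0],[31,17],[34,19],[44,11],[48,13],[50,0]]
[[1,11],[5,4],[16,6],[20,0],[23,11],[28,0],[31,17],[34,19],[44,11],[48,13],[50,0]]
[[1,11],[5,4],[16,6],[20,18],[27,11],[28,0],[31,17],[34,19],[44,11],[48,13],[50,0]]
[[1,11],[5,4],[16,6],[20,18],[27,14],[31,17],[34,19],[44,11],[48,13],[50,0]]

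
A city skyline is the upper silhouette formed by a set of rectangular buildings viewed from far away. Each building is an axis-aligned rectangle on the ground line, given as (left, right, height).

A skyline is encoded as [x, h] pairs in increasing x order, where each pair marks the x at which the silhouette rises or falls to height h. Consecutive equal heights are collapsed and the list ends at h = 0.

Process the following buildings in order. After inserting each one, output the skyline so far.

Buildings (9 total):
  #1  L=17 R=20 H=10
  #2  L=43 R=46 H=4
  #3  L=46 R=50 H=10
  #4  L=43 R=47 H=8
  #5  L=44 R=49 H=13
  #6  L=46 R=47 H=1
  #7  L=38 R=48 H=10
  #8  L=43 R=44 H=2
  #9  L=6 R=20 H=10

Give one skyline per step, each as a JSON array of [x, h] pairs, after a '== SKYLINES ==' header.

== SKYLINES ==
[[17,10],[20,0]]
[[17,10],[20,0],[43,4],[46,0]]
[[17,10],[20,0],[43,4],[46,10],[50,0]]
[[17,10],[20,0],[43,8],[46,10],[50,0]]
[[17,10],[20,0],[43,8],[44,13],[49,10],[50,0]]
[[17,10],[20,0],[43,8],[44,13],[49,10],[50,0]]
[[17,10],[20,0],[38,10],[44,13],[49,10],[50,0]]
[[17,10],[20,0],[38,10],[44,13],[49,10],[50,0]]
[[6,10],[20,0],[38,10],[44,13],[49,10],[50,0]]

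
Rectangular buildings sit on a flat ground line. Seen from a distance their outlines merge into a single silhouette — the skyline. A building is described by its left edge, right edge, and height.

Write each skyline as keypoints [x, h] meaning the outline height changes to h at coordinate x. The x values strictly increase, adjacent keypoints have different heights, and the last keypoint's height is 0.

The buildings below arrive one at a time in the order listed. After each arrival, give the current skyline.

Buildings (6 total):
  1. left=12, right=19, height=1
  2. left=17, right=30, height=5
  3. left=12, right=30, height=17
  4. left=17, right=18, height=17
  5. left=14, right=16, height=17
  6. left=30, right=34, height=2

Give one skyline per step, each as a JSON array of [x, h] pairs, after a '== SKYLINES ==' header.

== SKYLINES ==
[[12,1],[19,0]]
[[12,1],[17,5],[30,0]]
[[12,17],[30,0]]
[[12,17],[30,0]]
[[12,17],[30,0]]
[[12,17],[30,2],[34,0]]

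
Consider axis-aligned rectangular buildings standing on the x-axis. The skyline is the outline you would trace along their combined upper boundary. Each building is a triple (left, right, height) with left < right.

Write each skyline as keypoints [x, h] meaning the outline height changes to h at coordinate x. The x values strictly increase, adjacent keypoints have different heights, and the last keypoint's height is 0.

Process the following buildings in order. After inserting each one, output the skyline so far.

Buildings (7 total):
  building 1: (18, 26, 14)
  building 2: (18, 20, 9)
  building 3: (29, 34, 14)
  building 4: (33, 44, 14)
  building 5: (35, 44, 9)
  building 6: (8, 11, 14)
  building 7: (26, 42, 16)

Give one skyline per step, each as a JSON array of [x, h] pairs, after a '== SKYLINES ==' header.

== SKYLINES ==
[[18,14],[26,0]]
[[18,14],[26,0]]
[[18,14],[26,0],[29,14],[34,0]]
[[18,14],[26,0],[29,14],[44,0]]
[[18,14],[26,0],[29,14],[44,0]]
[[8,14],[11,0],[18,14],[26,0],[29,14],[44,0]]
[[8,14],[11,0],[18,14],[26,16],[42,14],[44,0]]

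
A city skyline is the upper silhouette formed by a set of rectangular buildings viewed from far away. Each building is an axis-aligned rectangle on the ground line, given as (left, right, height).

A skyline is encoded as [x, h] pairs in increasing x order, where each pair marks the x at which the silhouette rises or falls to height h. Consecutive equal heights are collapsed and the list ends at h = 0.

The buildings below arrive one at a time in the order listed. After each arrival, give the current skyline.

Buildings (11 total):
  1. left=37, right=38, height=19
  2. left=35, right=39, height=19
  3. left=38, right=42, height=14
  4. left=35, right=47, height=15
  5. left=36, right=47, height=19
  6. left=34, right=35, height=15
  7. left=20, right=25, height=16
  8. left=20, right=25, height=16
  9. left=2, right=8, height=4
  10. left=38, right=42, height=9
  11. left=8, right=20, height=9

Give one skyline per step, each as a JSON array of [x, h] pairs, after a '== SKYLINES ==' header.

== SKYLINES ==
[[37,19],[38,0]]
[[35,19],[39,0]]
[[35,19],[39,14],[42,0]]
[[35,19],[39,15],[47,0]]
[[35,19],[47,0]]
[[34,15],[35,19],[47,0]]
[[20,16],[25,0],[34,15],[35,19],[47,0]]
[[20,16],[25,0],[34,15],[35,19],[47,0]]
[[2,4],[8,0],[20,16],[25,0],[34,15],[35,19],[47,0]]
[[2,4],[8,0],[20,16],[25,0],[34,15],[35,19],[47,0]]
[[2,4],[8,9],[20,16],[25,0],[34,15],[35,19],[47,0]]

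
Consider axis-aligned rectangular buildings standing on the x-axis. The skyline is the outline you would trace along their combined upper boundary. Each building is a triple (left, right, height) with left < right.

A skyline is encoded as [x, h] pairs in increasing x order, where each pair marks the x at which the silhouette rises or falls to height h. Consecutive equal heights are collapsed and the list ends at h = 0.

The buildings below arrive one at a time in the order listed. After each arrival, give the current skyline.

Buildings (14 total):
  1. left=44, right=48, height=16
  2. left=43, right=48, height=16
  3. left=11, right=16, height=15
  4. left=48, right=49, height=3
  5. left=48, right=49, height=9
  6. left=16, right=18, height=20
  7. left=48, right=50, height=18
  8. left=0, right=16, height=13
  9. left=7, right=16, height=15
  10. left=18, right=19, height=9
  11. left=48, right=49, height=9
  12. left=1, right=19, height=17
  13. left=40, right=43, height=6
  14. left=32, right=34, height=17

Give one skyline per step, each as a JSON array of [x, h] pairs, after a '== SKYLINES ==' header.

== SKYLINES ==
[[44,16],[48,0]]
[[43,16],[48,0]]
[[11,15],[16,0],[43,16],[48,0]]
[[11,15],[16,0],[43,16],[48,3],[49,0]]
[[11,15],[16,0],[43,16],[48,9],[49,0]]
[[11,15],[16,20],[18,0],[43,16],[48,9],[49,0]]
[[11,15],[16,20],[18,0],[43,16],[48,18],[50,0]]
[[0,13],[11,15],[16,20],[18,0],[43,16],[48,18],[50,0]]
[[0,13],[7,15],[16,20],[18,0],[43,16],[48,18],[50,0]]
[[0,13],[7,15],[16,20],[18,9],[19,0],[43,16],[48,18],[50,0]]
[[0,13],[7,15],[16,20],[18,9],[19,0],[43,16],[48,18],[50,0]]
[[0,13],[1,17],[16,20],[18,17],[19,0],[43,16],[48,18],[50,0]]
[[0,13],[1,17],[16,20],[18,17],[19,0],[40,6],[43,16],[48,18],[50,0]]
[[0,13],[1,17],[16,20],[18,17],[19,0],[32,17],[34,0],[40,6],[43,16],[48,18],[50,0]]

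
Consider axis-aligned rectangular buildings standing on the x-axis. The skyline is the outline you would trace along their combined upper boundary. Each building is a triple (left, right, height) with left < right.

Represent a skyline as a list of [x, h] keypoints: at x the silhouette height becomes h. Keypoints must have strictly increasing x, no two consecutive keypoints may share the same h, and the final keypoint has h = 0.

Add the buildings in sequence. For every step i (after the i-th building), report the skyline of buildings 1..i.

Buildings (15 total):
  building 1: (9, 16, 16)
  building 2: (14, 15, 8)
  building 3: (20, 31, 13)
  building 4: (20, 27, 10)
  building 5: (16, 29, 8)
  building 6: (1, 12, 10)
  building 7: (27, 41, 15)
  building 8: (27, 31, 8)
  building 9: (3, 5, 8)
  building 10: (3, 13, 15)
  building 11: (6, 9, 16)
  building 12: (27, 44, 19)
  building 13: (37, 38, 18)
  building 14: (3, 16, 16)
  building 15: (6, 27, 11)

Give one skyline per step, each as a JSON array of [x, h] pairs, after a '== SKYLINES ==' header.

== SKYLINES ==
[[9,16],[16,0]]
[[9,16],[16,0]]
[[9,16],[16,0],[20,13],[31,0]]
[[9,16],[16,0],[20,13],[31,0]]
[[9,16],[16,8],[20,13],[31,0]]
[[1,10],[9,16],[16,8],[20,13],[31,0]]
[[1,10],[9,16],[16,8],[20,13],[27,15],[41,0]]
[[1,10],[9,16],[16,8],[20,13],[27,15],[41,0]]
[[1,10],[9,16],[16,8],[20,13],[27,15],[41,0]]
[[1,10],[3,15],[9,16],[16,8],[20,13],[27,15],[41,0]]
[[1,10],[3,15],[6,16],[16,8],[20,13],[27,15],[41,0]]
[[1,10],[3,15],[6,16],[16,8],[20,13],[27,19],[44,0]]
[[1,10],[3,15],[6,16],[16,8],[20,13],[27,19],[44,0]]
[[1,10],[3,16],[16,8],[20,13],[27,19],[44,0]]
[[1,10],[3,16],[16,11],[20,13],[27,19],[44,0]]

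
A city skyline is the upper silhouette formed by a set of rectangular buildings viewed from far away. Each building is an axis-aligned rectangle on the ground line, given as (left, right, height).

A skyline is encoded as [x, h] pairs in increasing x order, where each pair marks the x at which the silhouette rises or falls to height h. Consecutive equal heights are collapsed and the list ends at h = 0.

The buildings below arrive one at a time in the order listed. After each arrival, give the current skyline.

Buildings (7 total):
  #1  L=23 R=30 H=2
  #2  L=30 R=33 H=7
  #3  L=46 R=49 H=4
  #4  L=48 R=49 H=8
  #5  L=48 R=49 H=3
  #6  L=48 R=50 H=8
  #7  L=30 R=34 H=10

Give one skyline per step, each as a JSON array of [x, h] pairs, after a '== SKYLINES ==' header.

== SKYLINES ==
[[23,2],[30,0]]
[[23,2],[30,7],[33,0]]
[[23,2],[30,7],[33,0],[46,4],[49,0]]
[[23,2],[30,7],[33,0],[46,4],[48,8],[49,0]]
[[23,2],[30,7],[33,0],[46,4],[48,8],[49,0]]
[[23,2],[30,7],[33,0],[46,4],[48,8],[50,0]]
[[23,2],[30,10],[34,0],[46,4],[48,8],[50,0]]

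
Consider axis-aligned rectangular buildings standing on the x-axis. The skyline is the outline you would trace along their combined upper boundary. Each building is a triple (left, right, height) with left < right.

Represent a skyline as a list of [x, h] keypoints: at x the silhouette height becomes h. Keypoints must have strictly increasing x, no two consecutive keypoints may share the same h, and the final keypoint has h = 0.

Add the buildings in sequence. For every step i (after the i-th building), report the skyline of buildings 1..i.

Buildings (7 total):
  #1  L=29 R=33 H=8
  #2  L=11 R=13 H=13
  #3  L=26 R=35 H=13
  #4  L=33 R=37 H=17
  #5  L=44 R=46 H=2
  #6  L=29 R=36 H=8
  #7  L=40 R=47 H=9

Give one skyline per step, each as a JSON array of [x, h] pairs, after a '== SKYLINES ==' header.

== SKYLINES ==
[[29,8],[33,0]]
[[11,13],[13,0],[29,8],[33,0]]
[[11,13],[13,0],[26,13],[35,0]]
[[11,13],[13,0],[26,13],[33,17],[37,0]]
[[11,13],[13,0],[26,13],[33,17],[37,0],[44,2],[46,0]]
[[11,13],[13,0],[26,13],[33,17],[37,0],[44,2],[46,0]]
[[11,13],[13,0],[26,13],[33,17],[37,0],[40,9],[47,0]]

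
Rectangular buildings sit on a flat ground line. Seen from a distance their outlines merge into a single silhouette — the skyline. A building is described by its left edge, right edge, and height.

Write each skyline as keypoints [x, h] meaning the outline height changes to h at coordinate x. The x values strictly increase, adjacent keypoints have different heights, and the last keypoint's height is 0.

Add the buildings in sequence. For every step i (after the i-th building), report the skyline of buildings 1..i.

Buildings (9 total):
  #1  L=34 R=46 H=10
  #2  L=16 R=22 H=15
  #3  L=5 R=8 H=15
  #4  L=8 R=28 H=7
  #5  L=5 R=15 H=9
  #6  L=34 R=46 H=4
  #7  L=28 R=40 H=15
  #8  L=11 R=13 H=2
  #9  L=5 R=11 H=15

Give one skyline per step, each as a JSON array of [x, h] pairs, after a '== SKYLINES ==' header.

== SKYLINES ==
[[34,10],[46,0]]
[[16,15],[22,0],[34,10],[46,0]]
[[5,15],[8,0],[16,15],[22,0],[34,10],[46,0]]
[[5,15],[8,7],[16,15],[22,7],[28,0],[34,10],[46,0]]
[[5,15],[8,9],[15,7],[16,15],[22,7],[28,0],[34,10],[46,0]]
[[5,15],[8,9],[15,7],[16,15],[22,7],[28,0],[34,10],[46,0]]
[[5,15],[8,9],[15,7],[16,15],[22,7],[28,15],[40,10],[46,0]]
[[5,15],[8,9],[15,7],[16,15],[22,7],[28,15],[40,10],[46,0]]
[[5,15],[11,9],[15,7],[16,15],[22,7],[28,15],[40,10],[46,0]]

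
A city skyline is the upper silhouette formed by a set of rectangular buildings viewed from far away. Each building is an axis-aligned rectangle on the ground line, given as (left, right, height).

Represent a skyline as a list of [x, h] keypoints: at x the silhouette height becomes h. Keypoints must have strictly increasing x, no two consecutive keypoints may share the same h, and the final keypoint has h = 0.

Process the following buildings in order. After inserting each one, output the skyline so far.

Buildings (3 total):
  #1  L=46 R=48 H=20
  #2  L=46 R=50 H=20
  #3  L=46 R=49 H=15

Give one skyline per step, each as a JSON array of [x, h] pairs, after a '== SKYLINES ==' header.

== SKYLINES ==
[[46,20],[48,0]]
[[46,20],[50,0]]
[[46,20],[50,0]]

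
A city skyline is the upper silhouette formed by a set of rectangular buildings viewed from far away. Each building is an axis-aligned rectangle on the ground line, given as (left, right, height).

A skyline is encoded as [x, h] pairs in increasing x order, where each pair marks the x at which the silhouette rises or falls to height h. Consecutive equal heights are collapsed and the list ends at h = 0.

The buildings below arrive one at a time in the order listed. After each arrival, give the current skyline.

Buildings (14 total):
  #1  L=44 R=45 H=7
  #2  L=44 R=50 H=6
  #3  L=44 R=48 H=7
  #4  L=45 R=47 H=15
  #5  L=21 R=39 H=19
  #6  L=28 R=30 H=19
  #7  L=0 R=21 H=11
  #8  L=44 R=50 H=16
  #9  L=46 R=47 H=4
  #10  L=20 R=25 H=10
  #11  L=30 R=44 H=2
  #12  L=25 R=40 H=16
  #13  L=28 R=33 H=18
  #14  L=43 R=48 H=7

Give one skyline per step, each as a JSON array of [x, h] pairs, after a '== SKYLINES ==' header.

== SKYLINES ==
[[44,7],[45,0]]
[[44,7],[45,6],[50,0]]
[[44,7],[48,6],[50,0]]
[[44,7],[45,15],[47,7],[48,6],[50,0]]
[[21,19],[39,0],[44,7],[45,15],[47,7],[48,6],[50,0]]
[[21,19],[39,0],[44,7],[45,15],[47,7],[48,6],[50,0]]
[[0,11],[21,19],[39,0],[44,7],[45,15],[47,7],[48,6],[50,0]]
[[0,11],[21,19],[39,0],[44,16],[50,0]]
[[0,11],[21,19],[39,0],[44,16],[50,0]]
[[0,11],[21,19],[39,0],[44,16],[50,0]]
[[0,11],[21,19],[39,2],[44,16],[50,0]]
[[0,11],[21,19],[39,16],[40,2],[44,16],[50,0]]
[[0,11],[21,19],[39,16],[40,2],[44,16],[50,0]]
[[0,11],[21,19],[39,16],[40,2],[43,7],[44,16],[50,0]]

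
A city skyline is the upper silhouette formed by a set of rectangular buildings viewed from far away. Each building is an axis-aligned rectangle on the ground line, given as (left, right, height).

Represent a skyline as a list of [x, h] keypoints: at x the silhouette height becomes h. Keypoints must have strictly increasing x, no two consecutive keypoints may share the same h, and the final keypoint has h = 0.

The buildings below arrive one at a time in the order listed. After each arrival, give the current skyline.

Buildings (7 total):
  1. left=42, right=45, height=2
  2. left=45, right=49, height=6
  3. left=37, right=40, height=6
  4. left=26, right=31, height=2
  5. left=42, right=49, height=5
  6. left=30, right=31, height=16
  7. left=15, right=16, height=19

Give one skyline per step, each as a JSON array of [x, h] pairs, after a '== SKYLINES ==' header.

== SKYLINES ==
[[42,2],[45,0]]
[[42,2],[45,6],[49,0]]
[[37,6],[40,0],[42,2],[45,6],[49,0]]
[[26,2],[31,0],[37,6],[40,0],[42,2],[45,6],[49,0]]
[[26,2],[31,0],[37,6],[40,0],[42,5],[45,6],[49,0]]
[[26,2],[30,16],[31,0],[37,6],[40,0],[42,5],[45,6],[49,0]]
[[15,19],[16,0],[26,2],[30,16],[31,0],[37,6],[40,0],[42,5],[45,6],[49,0]]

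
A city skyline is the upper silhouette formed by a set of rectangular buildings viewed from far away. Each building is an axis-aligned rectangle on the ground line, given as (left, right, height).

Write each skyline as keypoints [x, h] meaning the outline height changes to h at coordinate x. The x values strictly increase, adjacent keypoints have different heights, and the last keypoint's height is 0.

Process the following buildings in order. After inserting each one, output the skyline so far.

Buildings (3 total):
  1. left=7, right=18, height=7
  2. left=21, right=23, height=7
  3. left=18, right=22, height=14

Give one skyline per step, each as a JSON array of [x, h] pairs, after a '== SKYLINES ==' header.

== SKYLINES ==
[[7,7],[18,0]]
[[7,7],[18,0],[21,7],[23,0]]
[[7,7],[18,14],[22,7],[23,0]]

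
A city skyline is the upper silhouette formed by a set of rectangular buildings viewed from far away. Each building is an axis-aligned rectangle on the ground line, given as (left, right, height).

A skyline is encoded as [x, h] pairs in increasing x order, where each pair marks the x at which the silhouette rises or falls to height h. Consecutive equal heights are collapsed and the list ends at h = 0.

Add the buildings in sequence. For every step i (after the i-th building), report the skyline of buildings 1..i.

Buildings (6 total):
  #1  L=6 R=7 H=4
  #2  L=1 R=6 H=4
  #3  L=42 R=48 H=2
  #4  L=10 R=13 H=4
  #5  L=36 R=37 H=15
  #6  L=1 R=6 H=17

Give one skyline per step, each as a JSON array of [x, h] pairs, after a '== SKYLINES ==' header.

== SKYLINES ==
[[6,4],[7,0]]
[[1,4],[7,0]]
[[1,4],[7,0],[42,2],[48,0]]
[[1,4],[7,0],[10,4],[13,0],[42,2],[48,0]]
[[1,4],[7,0],[10,4],[13,0],[36,15],[37,0],[42,2],[48,0]]
[[1,17],[6,4],[7,0],[10,4],[13,0],[36,15],[37,0],[42,2],[48,0]]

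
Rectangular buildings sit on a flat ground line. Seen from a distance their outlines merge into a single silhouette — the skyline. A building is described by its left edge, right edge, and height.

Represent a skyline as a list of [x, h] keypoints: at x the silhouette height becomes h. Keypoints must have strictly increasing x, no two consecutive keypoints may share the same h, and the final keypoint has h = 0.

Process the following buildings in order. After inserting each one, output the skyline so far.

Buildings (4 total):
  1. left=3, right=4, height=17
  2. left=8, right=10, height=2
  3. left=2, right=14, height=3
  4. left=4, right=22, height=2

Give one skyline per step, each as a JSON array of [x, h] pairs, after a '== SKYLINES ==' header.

== SKYLINES ==
[[3,17],[4,0]]
[[3,17],[4,0],[8,2],[10,0]]
[[2,3],[3,17],[4,3],[14,0]]
[[2,3],[3,17],[4,3],[14,2],[22,0]]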